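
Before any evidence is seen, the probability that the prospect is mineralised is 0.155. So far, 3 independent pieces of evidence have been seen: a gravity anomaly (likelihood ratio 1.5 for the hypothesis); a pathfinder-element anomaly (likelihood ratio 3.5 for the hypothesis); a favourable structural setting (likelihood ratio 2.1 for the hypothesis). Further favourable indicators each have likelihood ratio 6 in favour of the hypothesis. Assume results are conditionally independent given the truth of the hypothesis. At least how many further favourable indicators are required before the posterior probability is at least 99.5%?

3

Prior odds = 0.155/0.845 = 31/169.
Combined Bayes factor of the evidence already in hand = 1.5 × 3.5 × 2.1 = 11.025.
Odds after that evidence = (31/169) × 11.025 = 13671/6760.
Target odds = 0.995/0.005 = 199.
Need 6ⁿ ≥ 199 ÷ (13671/6760) = 1345240/13671.
6² = 36 falls short of 1345240/13671 but 6³ = 216 reaches it, so n = 3.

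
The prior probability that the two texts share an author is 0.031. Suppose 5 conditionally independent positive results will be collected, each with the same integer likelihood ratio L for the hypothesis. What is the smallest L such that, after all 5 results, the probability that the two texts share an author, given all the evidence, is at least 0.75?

Prior odds = 0.031/0.969 = 31/969.
Target odds = 0.75/0.25 = 3.
Need L⁵ ≥ 3 ÷ (31/969) = 2907/31.
2⁵ = 32 < 2907/31 ≤ 243 = 3⁵, so L = 3.

3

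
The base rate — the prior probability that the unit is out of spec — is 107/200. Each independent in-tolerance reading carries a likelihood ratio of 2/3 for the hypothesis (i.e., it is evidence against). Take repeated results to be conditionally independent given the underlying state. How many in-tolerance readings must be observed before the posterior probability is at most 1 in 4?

Prior odds: 0.535 ÷ 0.465 = 107/93.
Likelihood ratio per in-tolerance reading = 2/3.
Target odds: 0.25 ÷ 0.75 = 1/3.
Require (2/3)ⁿ ≤ 1/3 ÷ (107/93) = 31/107.
(2/3)³ = 8/27 is still above 31/107 but (2/3)⁴ = 16/81 is at or below it, so n = 4.

4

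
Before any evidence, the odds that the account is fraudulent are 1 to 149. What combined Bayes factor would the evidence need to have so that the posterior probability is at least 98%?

7301

Prior odds = 1/149.
Target odds = 0.98/0.02 = 49.
Required Bayes factor = 49 ÷ (1/149) = 7301.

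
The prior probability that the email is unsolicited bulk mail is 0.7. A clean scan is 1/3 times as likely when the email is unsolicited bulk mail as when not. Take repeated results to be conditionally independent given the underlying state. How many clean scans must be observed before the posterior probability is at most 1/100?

5

Prior odds: 0.7 ÷ 0.3 = 7/3.
Likelihood ratio per clean scan = 1/3.
Target odds: 0.01 ÷ 0.99 = 1/99.
Require (1/3)ⁿ ≤ 1/99 ÷ (7/3) = 1/231.
(1/3)⁴ = 1/81 is still above 1/231 but (1/3)⁵ = 1/243 is at or below it, so n = 5.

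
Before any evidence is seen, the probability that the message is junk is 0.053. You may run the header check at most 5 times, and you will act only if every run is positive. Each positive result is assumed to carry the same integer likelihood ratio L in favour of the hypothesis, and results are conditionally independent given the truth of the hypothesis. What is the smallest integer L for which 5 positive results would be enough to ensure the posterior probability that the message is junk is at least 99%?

5

Prior odds = 0.053/0.947 = 53/947.
Target odds = 0.99/0.01 = 99.
Need L⁵ ≥ 99 ÷ (53/947) = 93753/53.
4⁵ = 1024 < 93753/53 ≤ 3125 = 5⁵, so L = 5.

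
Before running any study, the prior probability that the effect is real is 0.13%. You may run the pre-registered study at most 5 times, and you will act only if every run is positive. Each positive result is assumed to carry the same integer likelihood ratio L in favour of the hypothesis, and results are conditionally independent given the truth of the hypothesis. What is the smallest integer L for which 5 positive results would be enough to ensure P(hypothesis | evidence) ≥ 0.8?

5

Prior odds = 0.0013/0.9987 = 13/9987.
Target odds = 0.8/0.2 = 4.
Need L⁵ ≥ 4 ÷ (13/9987) = 39948/13.
4⁵ = 1024 < 39948/13 ≤ 3125 = 5⁵, so L = 5.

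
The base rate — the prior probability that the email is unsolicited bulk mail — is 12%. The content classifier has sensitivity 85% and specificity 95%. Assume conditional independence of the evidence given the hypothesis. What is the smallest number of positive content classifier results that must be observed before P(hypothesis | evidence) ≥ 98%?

Prior odds = 0.12/0.88 = 3/22.
False-positive rate = 1 − 0.95 = 0.05; likelihood ratio of a positive = 0.85/0.05 = 17.
Target odds: 0.98 ÷ 0.02 = 49.
Require 17ⁿ ≥ 49 ÷ (3/22) = 1078/3.
17² = 289 falls short of 1078/3 but 17³ = 4913 reaches it, so n = 3.

3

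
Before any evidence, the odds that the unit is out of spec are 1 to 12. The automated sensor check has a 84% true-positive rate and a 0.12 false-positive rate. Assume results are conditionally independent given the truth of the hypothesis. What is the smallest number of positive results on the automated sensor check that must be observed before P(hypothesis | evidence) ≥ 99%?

Prior odds = 1/12.
Likelihood ratio of a positive result = 0.84/0.12 = 7.
Target odds: 0.99 ÷ 0.01 = 99.
Need (1/12) × 7ⁿ ≥ 99, i.e. 7ⁿ ≥ 1188.
7³ = 343 falls short of 1188 but 7⁴ = 2401 reaches it, so n = 4.

4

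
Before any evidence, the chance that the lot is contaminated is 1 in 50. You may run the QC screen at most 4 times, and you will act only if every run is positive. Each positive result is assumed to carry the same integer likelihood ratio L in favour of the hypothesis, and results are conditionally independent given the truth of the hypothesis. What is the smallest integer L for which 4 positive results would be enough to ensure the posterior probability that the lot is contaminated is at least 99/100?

9

Prior odds = 0.02/0.98 = 1/49.
Target odds = 0.99/0.01 = 99.
Need L⁴ ≥ 99 ÷ (1/49) = 4851.
8⁴ = 4096 < 4851 ≤ 6561 = 9⁴, so L = 9.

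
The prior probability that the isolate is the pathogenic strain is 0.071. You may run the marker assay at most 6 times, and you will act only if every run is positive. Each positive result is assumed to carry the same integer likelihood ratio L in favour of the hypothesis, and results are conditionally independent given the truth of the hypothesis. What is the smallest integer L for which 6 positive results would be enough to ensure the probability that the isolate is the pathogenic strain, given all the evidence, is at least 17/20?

Prior odds = 0.071/0.929 = 71/929.
Target odds = 0.85/0.15 = 17/3.
Need L⁶ ≥ 17/3 ÷ (71/929) = 15793/213.
2⁶ = 64 < 15793/213 ≤ 729 = 3⁶, so L = 3.

3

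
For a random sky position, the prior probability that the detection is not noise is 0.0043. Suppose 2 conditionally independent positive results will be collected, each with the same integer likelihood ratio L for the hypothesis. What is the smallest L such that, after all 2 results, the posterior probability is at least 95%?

67

Prior odds = 0.0043/0.9957 = 43/9957.
Target odds = 0.95/0.05 = 19.
Need L² ≥ 19 ÷ (43/9957) = 189183/43.
66² = 4356 < 189183/43 ≤ 4489 = 67², so L = 67.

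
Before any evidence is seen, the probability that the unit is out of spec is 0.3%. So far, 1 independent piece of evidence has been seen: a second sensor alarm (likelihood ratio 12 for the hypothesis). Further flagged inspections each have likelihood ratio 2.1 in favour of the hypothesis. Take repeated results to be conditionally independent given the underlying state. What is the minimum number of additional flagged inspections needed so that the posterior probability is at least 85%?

Prior odds = 0.003/0.997 = 3/997.
Bayes factor of the evidence already in hand = 12.
Odds after that evidence = (3/997) × 12 = 36/997.
Target odds = 0.85/0.15 = 17/3.
Need 2.1ⁿ ≥ 17/3 ÷ (36/997) = 16949/108.
2.1⁶ = 85766121/1000000 falls short of 16949/108 but 2.1⁷ ≈180.109 reaches it, so n = 7.

7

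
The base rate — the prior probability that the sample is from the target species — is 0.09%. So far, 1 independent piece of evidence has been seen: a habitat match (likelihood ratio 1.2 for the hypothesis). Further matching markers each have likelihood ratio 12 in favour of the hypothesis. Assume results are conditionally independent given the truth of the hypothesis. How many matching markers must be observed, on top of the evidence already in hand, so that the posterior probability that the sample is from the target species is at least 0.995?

5

Prior odds = 0.0009/0.9991 = 9/9991.
Bayes factor of the evidence already in hand = 1.2.
Odds after that evidence = (9/9991) × 1.2 = 54/49955.
Target odds = 0.995/0.005 = 199.
Need 12ⁿ ≥ 199 ÷ (54/49955) = 9941045/54.
12⁴ = 20736 falls short of 9941045/54 but 12⁵ = 248832 reaches it, so n = 5.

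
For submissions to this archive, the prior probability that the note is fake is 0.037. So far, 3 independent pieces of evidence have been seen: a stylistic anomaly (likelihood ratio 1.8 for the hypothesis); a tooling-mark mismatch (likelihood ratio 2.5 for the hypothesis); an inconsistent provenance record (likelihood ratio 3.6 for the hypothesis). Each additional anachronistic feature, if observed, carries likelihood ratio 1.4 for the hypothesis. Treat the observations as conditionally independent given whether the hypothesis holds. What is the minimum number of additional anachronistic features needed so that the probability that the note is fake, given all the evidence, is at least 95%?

11

Prior odds = 0.037/0.963 = 37/963.
Combined Bayes factor of the evidence already in hand = 1.8 × 2.5 × 3.6 = 16.2.
Odds after that evidence = (37/963) × 16.2 = 333/535.
Target odds = 0.95/0.05 = 19.
Need 1.4ⁿ ≥ 19 ÷ (333/535) = 10165/333.
1.4¹⁰ = 282475249/9765625 falls short of 10165/333 but 1.4¹¹ ≈40.4957 reaches it, so n = 11.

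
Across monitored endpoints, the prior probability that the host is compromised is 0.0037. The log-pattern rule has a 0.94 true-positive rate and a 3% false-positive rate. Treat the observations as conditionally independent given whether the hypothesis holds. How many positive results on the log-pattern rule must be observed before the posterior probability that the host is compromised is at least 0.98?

Prior odds = 0.0037/0.9963 = 37/9963.
Likelihood ratio of a positive result = 0.94/0.03 = 94/3.
Target posterior odds = 0.98/0.02 = 49.
Require (94/3)ⁿ ≥ 49 ÷ (37/9963) = 488187/37.
(94/3)² = 8836/9 falls short of 488187/37 but (94/3)³ = 830584/27 reaches it, so n = 3.

3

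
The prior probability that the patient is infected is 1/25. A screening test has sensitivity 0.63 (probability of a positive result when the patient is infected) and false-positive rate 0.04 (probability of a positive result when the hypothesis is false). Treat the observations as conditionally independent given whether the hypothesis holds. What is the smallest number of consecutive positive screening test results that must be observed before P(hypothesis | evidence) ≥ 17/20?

Prior odds: 0.04 ÷ 0.96 = 1/24.
Likelihood ratio of a positive result = 0.63/0.04 = 15.75.
Target posterior odds = 0.85/0.15 = 17/3.
Need (1/24) × 15.75ⁿ ≥ 17/3, i.e. 15.75ⁿ ≥ 136.
15.75¹ = 15.75 falls short of 136 but 15.75² = 248.0625 reaches it, so n = 2.

2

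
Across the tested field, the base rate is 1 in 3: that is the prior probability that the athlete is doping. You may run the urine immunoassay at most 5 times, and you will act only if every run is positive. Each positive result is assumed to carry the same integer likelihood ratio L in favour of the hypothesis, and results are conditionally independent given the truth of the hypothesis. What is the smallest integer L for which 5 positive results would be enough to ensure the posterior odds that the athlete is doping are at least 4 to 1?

Prior odds = (1/3)/(2/3) = 0.5.
Target odds = 4.
Need L⁵ ≥ 4 ÷ 0.5 = 8.
1⁵ = 1 < 8 ≤ 32 = 2⁵, so L = 2.

2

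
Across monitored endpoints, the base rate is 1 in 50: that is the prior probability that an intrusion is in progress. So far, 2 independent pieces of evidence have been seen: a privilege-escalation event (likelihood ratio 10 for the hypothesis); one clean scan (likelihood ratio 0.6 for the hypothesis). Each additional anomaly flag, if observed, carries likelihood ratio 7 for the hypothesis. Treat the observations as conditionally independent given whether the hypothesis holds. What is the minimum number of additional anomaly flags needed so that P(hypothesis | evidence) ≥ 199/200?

4

Prior odds = 0.02/0.98 = 1/49.
Combined Bayes factor of the evidence already in hand = 10 × 0.6 = 6.
Odds after that evidence = (1/49) × 6 = 6/49.
Target odds = 0.995/0.005 = 199.
Need 7ⁿ ≥ 199 ÷ (6/49) = 9751/6.
7³ = 343 falls short of 9751/6 but 7⁴ = 2401 reaches it, so n = 4.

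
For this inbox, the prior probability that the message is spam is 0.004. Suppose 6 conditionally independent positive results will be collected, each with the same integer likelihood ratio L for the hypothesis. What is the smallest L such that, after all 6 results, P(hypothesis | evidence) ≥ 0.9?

Prior odds = 0.004/0.996 = 1/249.
Target odds = 0.9/0.1 = 9.
Need L⁶ ≥ 9 ÷ (1/249) = 2241.
3⁶ = 729 < 2241 ≤ 4096 = 4⁶, so L = 4.

4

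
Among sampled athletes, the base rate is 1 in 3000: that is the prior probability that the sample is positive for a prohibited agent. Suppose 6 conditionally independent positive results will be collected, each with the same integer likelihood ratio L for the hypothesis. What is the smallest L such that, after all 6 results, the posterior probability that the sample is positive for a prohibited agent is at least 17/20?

6

Prior odds = (1/3000)/(2999/3000) = 1/2999.
Target odds = 0.85/0.15 = 17/3.
Need L⁶ ≥ 17/3 ÷ (1/2999) = 50983/3.
5⁶ = 15625 < 50983/3 ≤ 46656 = 6⁶, so L = 6.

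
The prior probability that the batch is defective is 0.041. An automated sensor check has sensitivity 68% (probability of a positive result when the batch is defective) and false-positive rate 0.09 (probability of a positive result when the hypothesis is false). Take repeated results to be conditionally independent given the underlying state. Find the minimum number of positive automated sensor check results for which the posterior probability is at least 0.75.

Prior odds: 0.041 ÷ 0.959 = 41/959.
Likelihood ratio of a positive result = 0.68/0.09 = 68/9.
Target posterior odds = 0.75/0.25 = 3.
Require (68/9)ⁿ ≥ 3 ÷ (41/959) = 2877/41.
(68/9)² = 4624/81 falls short of 2877/41 but (68/9)³ = 314432/729 reaches it, so n = 3.

3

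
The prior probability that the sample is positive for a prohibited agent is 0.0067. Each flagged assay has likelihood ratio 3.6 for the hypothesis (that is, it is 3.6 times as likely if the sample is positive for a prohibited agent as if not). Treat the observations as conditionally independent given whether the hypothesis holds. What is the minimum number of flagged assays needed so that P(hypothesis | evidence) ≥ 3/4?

Prior odds: 0.0067 ÷ 0.9933 = 67/9933.
Likelihood ratio per flagged assay = 3.6.
Target odds: 0.75 ÷ 0.25 = 3.
Require 3.6ⁿ ≥ 3 ÷ (67/9933) = 29799/67.
3.6⁴ = 167.9616 falls short of 29799/67 but 3.6⁵ = 604.66176 reaches it, so n = 5.

5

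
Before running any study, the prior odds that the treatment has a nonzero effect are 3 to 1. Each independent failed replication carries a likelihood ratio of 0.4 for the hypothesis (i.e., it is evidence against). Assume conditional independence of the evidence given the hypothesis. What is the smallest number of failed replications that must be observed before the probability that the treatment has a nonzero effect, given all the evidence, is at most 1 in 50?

6

Prior odds = 3.
Likelihood ratio per failed replication = 0.4.
Target odds: 0.02 ÷ 0.98 = 1/49.
Require 0.4ⁿ ≤ 1/49 ÷ 3 = 1/147.
0.4⁵ = 0.01024 is still above 1/147 but 0.4⁶ = 64/15625 is at or below it, so n = 6.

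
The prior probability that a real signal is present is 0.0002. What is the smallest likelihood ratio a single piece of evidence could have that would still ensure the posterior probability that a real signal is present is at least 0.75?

14997

Prior odds = 0.0002/0.9998 = 1/4999.
Target odds = 0.75/0.25 = 3.
Required Bayes factor = 3 ÷ (1/4999) = 14997.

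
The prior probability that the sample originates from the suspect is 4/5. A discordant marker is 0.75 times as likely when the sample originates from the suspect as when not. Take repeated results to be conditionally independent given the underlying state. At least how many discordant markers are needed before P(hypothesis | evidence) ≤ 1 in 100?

21

Prior odds = 0.8/0.2 = 4.
Likelihood ratio per discordant marker = 0.75.
Target odds: 0.01 ÷ 0.99 = 1/99.
Need 4 × 0.75ⁿ ≤ 1/99, i.e. 0.75ⁿ ≤ 1/396.
0.75²⁰ ≈0.00317121 is still above 1/396 but 0.75²¹ ≈0.00237841 is at or below it, so n = 21.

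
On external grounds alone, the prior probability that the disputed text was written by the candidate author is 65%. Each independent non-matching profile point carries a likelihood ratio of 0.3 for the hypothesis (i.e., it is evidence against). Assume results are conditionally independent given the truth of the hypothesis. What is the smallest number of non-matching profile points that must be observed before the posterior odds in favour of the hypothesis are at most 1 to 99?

Prior odds: 0.65 ÷ 0.35 = 13/7.
Likelihood ratio per non-matching profile point = 0.3.
Target odds = 1/99.
Require 0.3ⁿ ≤ 1/99 ÷ (13/7) = 7/1287.
0.3⁴ = 0.0081 is still above 7/1287 but 0.3⁵ = 243/100000 is at or below it, so n = 5.

5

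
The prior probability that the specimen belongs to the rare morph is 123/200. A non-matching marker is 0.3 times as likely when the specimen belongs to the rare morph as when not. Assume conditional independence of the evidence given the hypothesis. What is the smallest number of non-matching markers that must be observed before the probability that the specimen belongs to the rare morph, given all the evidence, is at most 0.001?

7

Prior odds = 0.615/0.385 = 123/77.
Likelihood ratio per non-matching marker = 0.3.
Target posterior odds = 0.001/0.999 = 1/999.
Require 0.3ⁿ ≤ 1/999 ÷ (123/77) = 77/122877.
0.3⁶ = 729/1000000 is still above 77/122877 but 0.3⁷ = 2187/10000000 is at or below it, so n = 7.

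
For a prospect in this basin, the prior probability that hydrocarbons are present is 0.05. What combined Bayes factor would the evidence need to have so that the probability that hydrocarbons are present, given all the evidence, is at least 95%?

361

Prior odds = 0.05/0.95 = 1/19.
Target odds = 0.95/0.05 = 19.
Required Bayes factor = 19 ÷ (1/19) = 361.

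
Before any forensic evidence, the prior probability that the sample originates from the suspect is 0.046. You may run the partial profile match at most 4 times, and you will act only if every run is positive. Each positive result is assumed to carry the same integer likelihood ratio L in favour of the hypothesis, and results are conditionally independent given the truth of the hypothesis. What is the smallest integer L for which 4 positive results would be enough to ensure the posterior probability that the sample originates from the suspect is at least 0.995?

9

Prior odds = 0.046/0.954 = 23/477.
Target odds = 0.995/0.005 = 199.
Need L⁴ ≥ 199 ÷ (23/477) = 94923/23.
8⁴ = 4096 < 94923/23 ≤ 6561 = 9⁴, so L = 9.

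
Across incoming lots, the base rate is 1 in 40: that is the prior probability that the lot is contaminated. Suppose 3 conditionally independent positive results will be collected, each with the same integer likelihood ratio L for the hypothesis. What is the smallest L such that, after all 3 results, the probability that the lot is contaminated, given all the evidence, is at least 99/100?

16

Prior odds = 0.025/0.975 = 1/39.
Target odds = 0.99/0.01 = 99.
Need L³ ≥ 99 ÷ (1/39) = 3861.
15³ = 3375 < 3861 ≤ 4096 = 16³, so L = 16.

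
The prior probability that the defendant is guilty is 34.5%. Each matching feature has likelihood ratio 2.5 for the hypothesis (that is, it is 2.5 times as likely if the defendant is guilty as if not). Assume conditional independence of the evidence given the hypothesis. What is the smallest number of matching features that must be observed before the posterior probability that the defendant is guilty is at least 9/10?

4

Prior odds: 0.345 ÷ 0.655 = 69/131.
Likelihood ratio per matching feature = 2.5.
Target odds: 0.9 ÷ 0.1 = 9.
Require 2.5ⁿ ≥ 9 ÷ (69/131) = 393/23.
2.5³ = 15.625 falls short of 393/23 but 2.5⁴ = 39.0625 reaches it, so n = 4.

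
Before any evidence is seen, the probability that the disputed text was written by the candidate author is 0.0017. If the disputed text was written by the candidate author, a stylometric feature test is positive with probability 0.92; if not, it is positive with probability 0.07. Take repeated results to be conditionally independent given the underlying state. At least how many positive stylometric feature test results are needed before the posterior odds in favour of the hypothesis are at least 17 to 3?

4

Prior odds = 0.0017/0.9983 = 17/9983.
Likelihood ratio of a positive = 0.92/0.07 = 92/7.
Target odds = 17/3.
Need (17/9983) × (92/7)ⁿ ≥ 17/3, i.e. (92/7)ⁿ ≥ 9983/3.
(92/7)³ = 778688/343 falls short of 9983/3 but (92/7)⁴ = 71639296/2401 reaches it, so n = 4.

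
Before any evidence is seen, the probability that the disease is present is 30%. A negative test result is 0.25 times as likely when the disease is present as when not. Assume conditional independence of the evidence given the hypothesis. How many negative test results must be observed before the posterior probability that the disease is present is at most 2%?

Prior odds = 0.3/0.7 = 3/7.
Likelihood ratio per negative test result = 0.25.
Target odds: 0.02 ÷ 0.98 = 1/49.
Require 0.25ⁿ ≤ 1/49 ÷ (3/7) = 1/21.
0.25² = 0.0625 is still above 1/21 but 0.25³ = 0.015625 is at or below it, so n = 3.

3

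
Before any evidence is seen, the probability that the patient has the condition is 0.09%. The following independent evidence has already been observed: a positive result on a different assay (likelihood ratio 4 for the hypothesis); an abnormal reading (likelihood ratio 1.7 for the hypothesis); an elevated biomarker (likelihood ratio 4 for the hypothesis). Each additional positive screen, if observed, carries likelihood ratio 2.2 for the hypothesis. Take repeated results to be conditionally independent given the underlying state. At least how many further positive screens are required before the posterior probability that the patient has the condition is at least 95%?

9

Prior odds = 0.0009/0.9991 = 9/9991.
Combined Bayes factor of the evidence already in hand = 4 × 1.7 × 4 = 27.2.
Odds after that evidence = (9/9991) × 27.2 = 1224/49955.
Target odds = 0.95/0.05 = 19.
Need 2.2ⁿ ≥ 19 ÷ (1224/49955) = 949145/1224.
2.2⁸ = 214358881/390625 falls short of 949145/1224 but 2.2⁹ ≈1207.27 reaches it, so n = 9.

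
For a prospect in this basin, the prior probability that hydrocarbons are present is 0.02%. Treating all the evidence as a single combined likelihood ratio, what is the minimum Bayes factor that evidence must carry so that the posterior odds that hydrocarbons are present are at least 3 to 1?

14997

Prior odds = 0.0002/0.9998 = 1/4999.
Target odds = 3.
Required Bayes factor = 3 ÷ (1/4999) = 14997.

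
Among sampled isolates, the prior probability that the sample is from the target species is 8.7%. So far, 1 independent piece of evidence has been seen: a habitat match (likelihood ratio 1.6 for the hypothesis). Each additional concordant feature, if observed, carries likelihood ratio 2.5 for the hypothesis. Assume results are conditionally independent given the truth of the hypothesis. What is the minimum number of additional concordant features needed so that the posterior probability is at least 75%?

4

Prior odds = 0.087/0.913 = 87/913.
Bayes factor of the evidence already in hand = 1.6.
Odds after that evidence = (87/913) × 1.6 = 696/4565.
Target odds = 0.75/0.25 = 3.
Need 2.5ⁿ ≥ 3 ÷ (696/4565) = 4565/232.
2.5³ = 15.625 falls short of 4565/232 but 2.5⁴ = 39.0625 reaches it, so n = 4.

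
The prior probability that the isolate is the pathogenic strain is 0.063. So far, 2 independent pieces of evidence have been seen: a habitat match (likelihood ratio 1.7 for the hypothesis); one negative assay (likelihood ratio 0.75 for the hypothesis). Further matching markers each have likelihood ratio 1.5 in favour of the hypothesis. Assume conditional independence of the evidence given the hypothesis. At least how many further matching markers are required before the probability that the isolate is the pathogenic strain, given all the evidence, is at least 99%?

Prior odds = 0.063/0.937 = 63/937.
Combined Bayes factor of the evidence already in hand = 1.7 × 0.75 = 1.275.
Odds after that evidence = (63/937) × 1.275 = 3213/37480.
Target odds = 0.99/0.01 = 99.
Need 1.5ⁿ ≥ 99 ÷ (3213/37480) = 412280/357.
1.5¹⁷ = 129140163/131072 falls short of 412280/357 but 1.5¹⁸ = 387420489/262144 reaches it, so n = 18.

18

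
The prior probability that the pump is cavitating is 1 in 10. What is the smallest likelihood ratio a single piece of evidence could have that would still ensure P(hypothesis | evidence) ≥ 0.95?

Prior odds = 0.1/0.9 = 1/9.
Target odds = 0.95/0.05 = 19.
Required Bayes factor = 19 ÷ (1/9) = 171.

171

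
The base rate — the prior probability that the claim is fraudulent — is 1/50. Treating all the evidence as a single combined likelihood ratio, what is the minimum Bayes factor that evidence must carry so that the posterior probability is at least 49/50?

2401

Prior odds = 0.02/0.98 = 1/49.
Target odds = 0.98/0.02 = 49.
Required Bayes factor = 49 ÷ (1/49) = 2401.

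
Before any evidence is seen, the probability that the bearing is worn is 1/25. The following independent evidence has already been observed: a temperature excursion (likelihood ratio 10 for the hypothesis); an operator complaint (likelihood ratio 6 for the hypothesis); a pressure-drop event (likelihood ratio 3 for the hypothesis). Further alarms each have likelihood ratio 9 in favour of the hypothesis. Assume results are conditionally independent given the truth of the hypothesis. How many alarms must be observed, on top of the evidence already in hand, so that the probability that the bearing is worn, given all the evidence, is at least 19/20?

Prior odds = 0.04/0.96 = 1/24.
Combined Bayes factor of the evidence already in hand = 10 × 6 × 3 = 180.
Odds after that evidence = (1/24) × 180 = 7.5.
Target odds = 0.95/0.05 = 19.
Need 9ⁿ ≥ 19 ÷ 7.5 = 38/15.
9¹ = 9, which meets the required 38/15; so n = 1.

1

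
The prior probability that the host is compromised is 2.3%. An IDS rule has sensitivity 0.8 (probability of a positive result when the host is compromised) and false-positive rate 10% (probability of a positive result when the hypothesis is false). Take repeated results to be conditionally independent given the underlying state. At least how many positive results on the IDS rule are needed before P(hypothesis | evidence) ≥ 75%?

Prior odds: 0.023 ÷ 0.977 = 23/977.
Likelihood ratio of a positive result = 0.8/0.1 = 8.
Target odds: 0.75 ÷ 0.25 = 3.
Require 8ⁿ ≥ 3 ÷ (23/977) = 2931/23.
8² = 64 falls short of 2931/23 but 8³ = 512 reaches it, so n = 3.

3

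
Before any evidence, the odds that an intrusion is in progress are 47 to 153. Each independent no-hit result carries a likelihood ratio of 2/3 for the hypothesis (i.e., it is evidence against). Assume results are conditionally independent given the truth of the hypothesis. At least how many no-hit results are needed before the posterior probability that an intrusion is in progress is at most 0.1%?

Prior odds = 47/153.
Likelihood ratio per no-hit result = 2/3.
Target odds: 0.001 ÷ 0.999 = 1/999.
Need (47/153) × (2/3)ⁿ ≤ 1/999, i.e. (2/3)ⁿ ≤ 17/5217.
(2/3)¹⁴ = 16384/4782969 is still above 17/5217 but (2/3)¹⁵ = 32768/14348907 is at or below it, so n = 15.

15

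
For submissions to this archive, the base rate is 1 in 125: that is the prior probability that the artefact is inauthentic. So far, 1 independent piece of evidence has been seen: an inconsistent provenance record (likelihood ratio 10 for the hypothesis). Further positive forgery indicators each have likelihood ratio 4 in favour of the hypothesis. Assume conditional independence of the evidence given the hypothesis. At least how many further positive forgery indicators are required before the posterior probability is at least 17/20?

4

Prior odds = 0.008/0.992 = 1/124.
Bayes factor of the evidence already in hand = 10.
Odds after that evidence = (1/124) × 10 = 5/62.
Target odds = 0.85/0.15 = 17/3.
Need 4ⁿ ≥ 17/3 ÷ (5/62) = 1054/15.
4³ = 64 falls short of 1054/15 but 4⁴ = 256 reaches it, so n = 4.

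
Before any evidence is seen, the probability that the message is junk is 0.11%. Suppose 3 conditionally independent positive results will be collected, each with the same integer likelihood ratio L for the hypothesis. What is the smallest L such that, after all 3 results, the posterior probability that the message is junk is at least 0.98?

36

Prior odds = 0.0011/0.9989 = 11/9989.
Target odds = 0.98/0.02 = 49.
Need L³ ≥ 49 ÷ (11/9989) = 489461/11.
35³ = 42875 < 489461/11 ≤ 46656 = 36³, so L = 36.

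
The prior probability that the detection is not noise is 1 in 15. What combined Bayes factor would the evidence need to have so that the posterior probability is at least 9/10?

Prior odds = (1/15)/(14/15) = 1/14.
Target odds = 0.9/0.1 = 9.
Required Bayes factor = 9 ÷ (1/14) = 126.

126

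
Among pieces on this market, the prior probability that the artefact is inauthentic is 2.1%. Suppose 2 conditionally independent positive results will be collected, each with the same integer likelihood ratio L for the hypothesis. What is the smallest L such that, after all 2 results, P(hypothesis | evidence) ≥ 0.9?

21

Prior odds = 0.021/0.979 = 21/979.
Target odds = 0.9/0.1 = 9.
Need L² ≥ 9 ÷ (21/979) = 2937/7.
20² = 400 < 2937/7 ≤ 441 = 21², so L = 21.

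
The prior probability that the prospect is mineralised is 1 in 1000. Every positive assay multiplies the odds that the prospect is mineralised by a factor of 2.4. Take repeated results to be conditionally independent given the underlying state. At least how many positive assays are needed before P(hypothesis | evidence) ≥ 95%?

12

Prior odds = 0.001/0.999 = 1/999.
Likelihood ratio per positive assay = 2.4.
Target posterior odds = 0.95/0.05 = 19.
Require 2.4ⁿ ≥ 19 ÷ (1/999) = 18981.
2.4¹¹ ≈15216.8 falls short of 18981 but 2.4¹² ≈36520.3 reaches it, so n = 12.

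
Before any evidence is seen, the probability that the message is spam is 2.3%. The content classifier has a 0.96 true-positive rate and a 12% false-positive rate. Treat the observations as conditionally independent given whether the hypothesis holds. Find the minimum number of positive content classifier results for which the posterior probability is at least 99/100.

5

Prior odds = 0.023/0.977 = 23/977.
Likelihood ratio of a positive result = 0.96/0.12 = 8.
Target odds: 0.99 ÷ 0.01 = 99.
Require 8ⁿ ≥ 99 ÷ (23/977) = 96723/23.
8⁴ = 4096 falls short of 96723/23 but 8⁵ = 32768 reaches it, so n = 5.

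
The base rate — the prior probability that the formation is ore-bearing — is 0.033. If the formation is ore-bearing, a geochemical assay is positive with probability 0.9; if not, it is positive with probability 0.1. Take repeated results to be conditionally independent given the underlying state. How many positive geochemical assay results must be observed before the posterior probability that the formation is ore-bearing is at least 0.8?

Prior odds: 0.033 ÷ 0.967 = 33/967.
Likelihood ratio of a positive = 0.9/0.1 = 9.
Target posterior odds = 0.8/0.2 = 4.
Require 9ⁿ ≥ 4 ÷ (33/967) = 3868/33.
9² = 81 falls short of 3868/33 but 9³ = 729 reaches it, so n = 3.

3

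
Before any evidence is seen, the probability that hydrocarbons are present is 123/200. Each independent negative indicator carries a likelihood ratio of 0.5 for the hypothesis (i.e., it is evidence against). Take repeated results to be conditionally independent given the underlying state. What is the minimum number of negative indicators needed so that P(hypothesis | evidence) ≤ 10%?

Prior odds = 0.615/0.385 = 123/77.
Likelihood ratio per negative indicator = 0.5.
Target odds: 0.1 ÷ 0.9 = 1/9.
Need (123/77) × 0.5ⁿ ≤ 1/9, i.e. 0.5ⁿ ≤ 77/1107.
0.5³ = 0.125 is still above 77/1107 but 0.5⁴ = 0.0625 is at or below it, so n = 4.

4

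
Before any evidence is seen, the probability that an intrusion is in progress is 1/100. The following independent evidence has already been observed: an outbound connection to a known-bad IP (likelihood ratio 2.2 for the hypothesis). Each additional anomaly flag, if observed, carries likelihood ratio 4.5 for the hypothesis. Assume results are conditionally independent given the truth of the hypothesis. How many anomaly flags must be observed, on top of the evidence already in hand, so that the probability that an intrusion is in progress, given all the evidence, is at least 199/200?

Prior odds = 0.01/0.99 = 1/99.
Bayes factor of the evidence already in hand = 2.2.
Odds after that evidence = (1/99) × 2.2 = 1/45.
Target odds = 0.995/0.005 = 199.
Need 4.5ⁿ ≥ 199 ÷ (1/45) = 8955.
4.5⁶ = 8303.765625 falls short of 8955 but 4.5⁷ = 4782969/128 reaches it, so n = 7.

7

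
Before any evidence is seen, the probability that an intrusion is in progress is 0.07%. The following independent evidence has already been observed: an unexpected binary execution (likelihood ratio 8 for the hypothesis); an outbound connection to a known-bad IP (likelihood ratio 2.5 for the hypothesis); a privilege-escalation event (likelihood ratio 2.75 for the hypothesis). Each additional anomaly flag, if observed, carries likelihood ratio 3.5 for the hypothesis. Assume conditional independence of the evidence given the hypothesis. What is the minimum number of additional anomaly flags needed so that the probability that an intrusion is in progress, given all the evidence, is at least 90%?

5

Prior odds = 0.0007/0.9993 = 7/9993.
Combined Bayes factor of the evidence already in hand = 8 × 2.5 × 2.75 = 55.
Odds after that evidence = (7/9993) × 55 = 385/9993.
Target odds = 0.9/0.1 = 9.
Need 3.5ⁿ ≥ 9 ÷ (385/9993) = 89937/385.
3.5⁴ = 150.0625 falls short of 89937/385 but 3.5⁵ = 525.21875 reaches it, so n = 5.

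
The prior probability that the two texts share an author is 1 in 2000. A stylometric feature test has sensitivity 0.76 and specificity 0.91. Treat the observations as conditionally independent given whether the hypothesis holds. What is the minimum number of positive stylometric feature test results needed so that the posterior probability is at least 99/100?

Prior odds = 0.0005/0.9995 = 1/1999.
False-positive rate = 1 − 0.91 = 0.09; likelihood ratio of a positive = 0.76/0.09 = 76/9.
Target odds: 0.99 ÷ 0.01 = 99.
Require (76/9)ⁿ ≥ 99 ÷ (1/1999) = 197901.
(76/9)⁵ ≈42939.3 falls short of 197901 but (76/9)⁶ ≈362599 reaches it, so n = 6.

6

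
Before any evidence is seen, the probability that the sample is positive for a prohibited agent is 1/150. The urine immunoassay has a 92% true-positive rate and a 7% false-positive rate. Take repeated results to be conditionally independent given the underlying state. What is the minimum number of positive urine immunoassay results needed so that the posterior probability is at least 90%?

3

Prior odds: (1/150) ÷ (149/150) = 1/149.
Likelihood ratio of a positive result = 0.92/0.07 = 92/7.
Target odds: 0.9 ÷ 0.1 = 9.
Require (92/7)ⁿ ≥ 9 ÷ (1/149) = 1341.
(92/7)² = 8464/49 falls short of 1341 but (92/7)³ = 778688/343 reaches it, so n = 3.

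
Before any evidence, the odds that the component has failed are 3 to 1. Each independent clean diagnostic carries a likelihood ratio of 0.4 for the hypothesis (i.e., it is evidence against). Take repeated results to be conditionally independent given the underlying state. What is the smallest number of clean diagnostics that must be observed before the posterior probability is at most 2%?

6

Prior odds = 3.
Likelihood ratio per clean diagnostic = 0.4.
Target odds: 0.02 ÷ 0.98 = 1/49.
Require 0.4ⁿ ≤ 1/49 ÷ 3 = 1/147.
0.4⁵ = 0.01024 is still above 1/147 but 0.4⁶ = 64/15625 is at or below it, so n = 6.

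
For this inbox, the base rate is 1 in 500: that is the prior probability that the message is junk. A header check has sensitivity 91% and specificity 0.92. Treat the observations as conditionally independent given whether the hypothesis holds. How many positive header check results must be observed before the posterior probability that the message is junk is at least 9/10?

Prior odds: 0.002 ÷ 0.998 = 1/499.
False-positive rate = 1 − 0.92 = 0.08; likelihood ratio of a positive = 0.91/0.08 = 11.375.
Target posterior odds = 0.9/0.1 = 9.
Require 11.375ⁿ ≥ 9 ÷ (1/499) = 4491.
11.375³ = 753571/512 falls short of 4491 but 11.375⁴ = 68574961/4096 reaches it, so n = 4.

4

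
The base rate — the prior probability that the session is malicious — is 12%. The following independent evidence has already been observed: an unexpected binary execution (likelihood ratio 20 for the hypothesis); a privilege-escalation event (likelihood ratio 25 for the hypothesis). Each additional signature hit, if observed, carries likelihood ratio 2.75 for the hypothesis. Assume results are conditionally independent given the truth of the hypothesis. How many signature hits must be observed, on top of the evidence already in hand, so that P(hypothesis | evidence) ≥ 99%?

1

Prior odds = 0.12/0.88 = 3/22.
Combined Bayes factor of the evidence already in hand = 20 × 25 = 500.
Odds after that evidence = (3/22) × 500 = 750/11.
Target odds = 0.99/0.01 = 99.
Need 2.75ⁿ ≥ 99 ÷ (750/11) = 1.452.
2.75¹ = 2.75, which meets the required 1.452; so n = 1.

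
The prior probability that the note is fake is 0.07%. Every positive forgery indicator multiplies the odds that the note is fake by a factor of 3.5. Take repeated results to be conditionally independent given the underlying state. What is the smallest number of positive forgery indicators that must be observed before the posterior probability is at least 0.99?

Prior odds = 0.0007/0.9993 = 7/9993.
Likelihood ratio per positive forgery indicator = 3.5.
Target posterior odds = 0.99/0.01 = 99.
Need (7/9993) × 3.5ⁿ ≥ 99, i.e. 3.5ⁿ ≥ 989307/7.
3.5⁹ = 40353607/512 falls short of 989307/7 but 3.5¹⁰ = 282475249/1024 reaches it, so n = 10.

10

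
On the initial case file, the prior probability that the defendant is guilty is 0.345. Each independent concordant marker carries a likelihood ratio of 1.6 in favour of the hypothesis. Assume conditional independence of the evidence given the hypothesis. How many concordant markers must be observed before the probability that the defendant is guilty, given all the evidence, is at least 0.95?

Prior odds: 0.345 ÷ 0.655 = 69/131.
Likelihood ratio per concordant marker = 1.6.
Target posterior odds = 0.95/0.05 = 19.
Require 1.6ⁿ ≥ 19 ÷ (69/131) = 2489/69.
1.6⁷ = 2097152/78125 falls short of 2489/69 but 1.6⁸ = 16777216/390625 reaches it, so n = 8.

8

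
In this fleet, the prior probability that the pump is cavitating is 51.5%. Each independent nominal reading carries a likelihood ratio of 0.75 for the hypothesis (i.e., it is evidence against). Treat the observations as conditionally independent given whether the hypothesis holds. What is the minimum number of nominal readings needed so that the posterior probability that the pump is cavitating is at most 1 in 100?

Prior odds: 0.515 ÷ 0.485 = 103/97.
Likelihood ratio per nominal reading = 0.75.
Target posterior odds = 0.01/0.99 = 1/99.
Require 0.75ⁿ ≤ 1/99 ÷ (103/97) = 97/10197.
0.75¹⁶ ≈0.0100226 is still above 97/10197 but 0.75¹⁷ ≈0.00751695 is at or below it, so n = 17.

17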